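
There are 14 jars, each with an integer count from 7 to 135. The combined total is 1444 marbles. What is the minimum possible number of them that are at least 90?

5

Suppose at most 14 − j of them reach 90; then j values are ≤ 89 and the rest ≤ 135.
The total is then ≤ 89·j + 135·(14 − j) = 1890 − 46j. For this to be ≥ 1444 we need j ≤ 9, so at least 14 − 9 = 5 must reach 90.
Exactly 5 works: 5 values at 135 and 9 at 89 total 1476; lower one of the high values by 32 (still ≥ 90) to hit 1444.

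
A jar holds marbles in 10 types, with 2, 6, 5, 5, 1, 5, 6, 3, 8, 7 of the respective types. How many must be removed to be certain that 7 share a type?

In the worst case you take as many as possible of each type without reaching 7: 2 + 6 + 5 + 5 + 1 + 5 + 6 + 3 + 6 + 6 = 45.
The next one must give 7 of some type, so 45 + 1 = 46.

46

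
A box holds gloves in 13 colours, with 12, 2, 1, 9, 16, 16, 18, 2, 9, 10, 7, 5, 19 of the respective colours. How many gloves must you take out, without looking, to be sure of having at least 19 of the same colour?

126

In the worst case you take as many as possible of each colour without reaching 19: 12 + 2 + 1 + 9 + 16 + 16 + 18 + 2 + 9 + 10 + 7 + 5 + 18 = 125.
The next one must give 19 of some colour, so 125 + 1 = 126.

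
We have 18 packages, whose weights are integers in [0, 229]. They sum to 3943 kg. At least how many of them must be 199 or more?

If only k of them are at least 199, the other 18 − k are at most 198, so the total is at most k·229 + (18 − k)·198.
This must reach 3943, so k·229 + (18 − k)·198 ≥ 3943, giving k ≥ 13.
Exactly 13 works: 13 values at 229 and 5 at 198 total 3967; lower one of the high values by 24 (still ≥ 199) to hit 3943.

13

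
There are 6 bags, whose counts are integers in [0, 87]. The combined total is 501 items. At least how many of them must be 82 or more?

3

Suppose at most 6 − j of them reach 82; then j values are ≤ 81 and the rest ≤ 87.
The total is then ≤ 81·j + 87·(6 − j) = 522 − 6j. For this to be ≥ 501 we need j ≤ 3, so at least 6 − 3 = 3 must reach 82.
Exactly 3 works: 3 values at 87 and 3 at 81 total 504; lower one of the high values by 3 (still ≥ 82) to hit 501.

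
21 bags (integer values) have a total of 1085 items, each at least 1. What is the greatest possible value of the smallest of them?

If every one of the 21 were at least 52, the total would be at least 21 × 52 = 1092 > 1085.
Taking 7 copies of 51 and 14 copies of 52 gives exactly 1085, so 51 is attained.

51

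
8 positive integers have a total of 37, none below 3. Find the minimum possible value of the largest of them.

Some value must be at least ⌈37/8⌉ = 5, since 8 × 4 = 32 < 37.
Equality holds with 5 values of 5 and 3 values of 4.

5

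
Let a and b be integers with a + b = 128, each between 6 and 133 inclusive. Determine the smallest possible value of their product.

ab = a(128 − a) is concave in a, so over [6, 122] it is minimized at an endpoint.
The extreme feasible split is a = 6, b = 122, giving ab = 732.

732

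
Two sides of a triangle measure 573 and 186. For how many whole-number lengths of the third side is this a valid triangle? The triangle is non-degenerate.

371

The triangle inequality gives |573 − 186| < c < 573 + 186, i.e. 387 < c < 759.
So c can be any integer from 388 to 758: 371 values.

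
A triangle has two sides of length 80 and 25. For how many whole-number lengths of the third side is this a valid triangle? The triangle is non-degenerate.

The triangle inequality gives |80 − 25| < c < 80 + 25, i.e. 55 < c < 105.
So c can be any integer from 56 to 104: 49 values.

49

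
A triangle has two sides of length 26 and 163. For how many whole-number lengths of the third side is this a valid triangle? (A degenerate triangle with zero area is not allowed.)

51

The triangle inequality gives |26 − 163| < c < 26 + 163, i.e. 137 < c < 189.
So c can be any integer from 138 to 188: 51 values.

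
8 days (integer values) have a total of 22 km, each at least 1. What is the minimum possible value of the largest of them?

The 8 values sum to 22, so their maximum is at least ⌈22/8⌉ = 3.
Achievable: 6 of them at 3 and 2 at 2 total 22.

3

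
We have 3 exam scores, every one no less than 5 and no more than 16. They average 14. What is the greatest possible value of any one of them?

To make one score as large as possible, make the other 2 as small as possible.
The total is 3 × 14 = 42.
The other 2 contribute at least 2 × 5 = 10, leaving at most 42 − 10 = 32.
But each score is capped at 16, so the maximum is 16.
Achievable: one at 16 and the other 2 totalling 26, which fits since 2 × 5 ≤ 26 ≤ 2 × 16.

16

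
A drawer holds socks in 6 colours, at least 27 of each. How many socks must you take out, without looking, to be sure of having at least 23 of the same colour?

133

In the worst case you draw 22 of each of the 6 colours: 6 × 22 = 132.
One more forces 23 of some colour, so 132 + 1 = 133.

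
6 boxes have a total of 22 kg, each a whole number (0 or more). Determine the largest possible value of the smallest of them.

If every one of the 6 were at least 4, the total would be at least 6 × 4 = 24 > 22.
Equality holds with 2 values of 3 and 4 values of 4.

3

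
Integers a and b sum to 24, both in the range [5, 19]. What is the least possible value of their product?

95

ab = a(24 − a) is concave in a, so over [5, 19] it is minimized at an endpoint.
The extreme feasible split is a = 5, b = 19, giving ab = 95.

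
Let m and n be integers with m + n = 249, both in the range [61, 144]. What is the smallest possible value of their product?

15120

For a fixed sum, mn is smallest when m and n are as far apart as possible.
The extreme feasible split is m = 105, n = 144, giving mn = 15120.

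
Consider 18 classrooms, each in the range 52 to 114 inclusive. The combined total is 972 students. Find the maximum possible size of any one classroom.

88

To make one classroom as large as possible, make the other 17 as small as possible.
The other 17 contribute at least 17 × 52 = 884, leaving at most 972 − 884 = 88.
Since 88 ≤ 114, this is achievable: one at 88 and 17 at 52.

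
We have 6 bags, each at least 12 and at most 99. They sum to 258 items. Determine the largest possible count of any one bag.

To make one bag as large as possible, make the other 5 as small as possible.
The other 5 contribute at least 5 × 12 = 60, leaving at most 258 − 60 = 198.
But each bag is capped at 99, so the maximum is 99.
Achievable: one at 99 and the other 5 totalling 159, which fits since 5 × 12 ≤ 159 ≤ 5 × 99.

99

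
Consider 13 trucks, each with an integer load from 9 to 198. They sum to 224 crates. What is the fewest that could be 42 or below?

10

Let j be the number exceeding 42. Then the total is ≥ 43·j + 9·(13 − j) = 117 + 34j.
So 34j ≤ 107 and j ≤ 3; hence at least 13 − 3 = 10 are ≤ 42.
Exactly 10 works: 10 values at 9 and 3 at 43 total 219; raise one of the low values by 5 (still ≤ 42) to hit 224.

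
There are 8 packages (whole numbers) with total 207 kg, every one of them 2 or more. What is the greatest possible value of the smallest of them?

25

If every one of the 8 were at least 26, the total would be at least 8 × 26 = 208 > 207.
Achievable: 1 of them at 25 and 7 at 26 total 207.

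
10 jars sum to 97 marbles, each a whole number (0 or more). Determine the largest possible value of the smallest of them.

The average is 97/10 < 10, so some value is ≤ 9.
Equality holds with 3 values of 9 and 7 values of 10.

9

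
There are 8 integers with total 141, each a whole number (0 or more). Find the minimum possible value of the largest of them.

18

The average is 141/8 > 17, so not all 8 can be 17 or less; the largest is ≥ 18.
Taking 3 copies of 17 and 5 copies of 18 gives exactly 141, so 18 is attained.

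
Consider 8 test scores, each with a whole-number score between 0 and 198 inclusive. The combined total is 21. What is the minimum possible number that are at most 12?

7

Each value above 12 is at least 13, contributing at least 13 − 0 = 13 above the floor 0.
The sum exceeds the floor total 0 by 21, so at most ⌊21/13⌋ = 1 exceed 12, and at least 7 are ≤ 12.
Exactly 7 works: 7 values at 0 and 1 at 13 total 13; raise one of the low values by 8 (still ≤ 12) to hit 21.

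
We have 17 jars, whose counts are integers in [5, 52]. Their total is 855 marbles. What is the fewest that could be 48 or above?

12

If only k of them are at least 48, the other 17 − k are at most 47, so the total is at most k·52 + (17 − k)·47.
This must reach 855, so k·52 + (17 − k)·47 ≥ 855, giving k ≥ 12.
Exactly 12 works: 12 values at 52 and 5 at 47 total 859; lower one of the high values by 4 (still ≥ 48) to hit 855.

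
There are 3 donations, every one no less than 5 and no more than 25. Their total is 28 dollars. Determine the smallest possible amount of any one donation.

5

To make one donation as small as possible, make the other 2 as large as possible.
The other 2 can take up 2 × 25 = 50 ≥ 28 − 5, so one donation can sit at its floor of 5.
Achievable: one at 5 and the other 2 totalling 23, which fits since 2 × 5 ≤ 23 ≤ 2 × 25.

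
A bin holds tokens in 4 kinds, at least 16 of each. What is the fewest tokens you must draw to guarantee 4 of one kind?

You could draw 3 of every kind without reaching 4 of any — 12 in all.
One more forces 4 of some kind, so 12 + 1 = 13.

13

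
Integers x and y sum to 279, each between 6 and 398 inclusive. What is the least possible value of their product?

xy = x(279 − x) is concave in x, so over [6, 273] it is minimized at an endpoint.
The extreme feasible split is x = 6, y = 273, giving xy = 1638.

1638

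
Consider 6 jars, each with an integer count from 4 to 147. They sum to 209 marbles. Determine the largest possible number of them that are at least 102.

With k values at 102 or above and the rest at least 4, the sum is at least 24 + 98k.
Since the sum is 209, we need 98k ≤ 185, i.e. k ≤ 1.
k = 1 is achieved by 1 value at 102 and 5 at 4, total 122; add 87 to one value (staying below 102) to reach 209.

1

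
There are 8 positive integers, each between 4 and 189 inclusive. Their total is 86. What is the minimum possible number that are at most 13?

Let j be the number exceeding 13. Then the total is ≥ 14·j + 4·(8 − j) = 32 + 10j.
So 10j ≤ 54 and j ≤ 5; hence at least 8 − 5 = 3 are ≤ 13.
Exactly 3 works: 3 values at 4 and 5 at 14 total 82; raise one of the low values by 4 (still ≤ 13) to hit 86.

3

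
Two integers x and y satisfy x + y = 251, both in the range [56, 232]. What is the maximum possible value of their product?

15750

With x + y fixed, xy peaks when the two are closest together.
Taking x = 125 and y = 126 (both in [56, 232]) gives xy = 15750.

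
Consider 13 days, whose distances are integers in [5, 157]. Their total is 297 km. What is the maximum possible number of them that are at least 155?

If k of the values are ≥ 155, the total is ≥ 155k + 5(13 − k).
Setting 155k + 5(13 − k) ≤ 297 gives 150k ≤ 232, so k ≤ 1.
k = 1 is achieved by 1 value at 155 and 12 at 5, total 215; add 82 to one value (staying below 155) to reach 297.

1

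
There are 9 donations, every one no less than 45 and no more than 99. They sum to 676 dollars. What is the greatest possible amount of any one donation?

Maximizing one value means minimizing the remaining 8.
The other 8 contribute at least 8 × 45 = 360, leaving at most 676 − 360 = 316.
But each donation is capped at 99, so the maximum is 99.
Achievable: one at 99 and the other 8 totalling 577, which fits since 8 × 45 ≤ 577 ≤ 8 × 99.

99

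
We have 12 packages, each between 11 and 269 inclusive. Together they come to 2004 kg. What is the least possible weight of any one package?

11

Minimizing one value means maximizing the remaining 11.
The other 11 can take up 11 × 269 = 2959 ≥ 2004 − 11, so one package can sit at its floor of 11.
Achievable: one at 11 and the other 11 totalling 1993, which fits since 11 × 11 ≤ 1993 ≤ 11 × 269.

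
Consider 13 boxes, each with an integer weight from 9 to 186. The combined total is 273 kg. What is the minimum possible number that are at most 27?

Let j be the number exceeding 27. Then the total is ≥ 28·j + 9·(13 − j) = 117 + 19j.
So 19j ≤ 156 and j ≤ 8; hence at least 13 − 8 = 5 are ≤ 27.
Exactly 5 works: 5 values at 9 and 8 at 28 total 269; raise one of the low values by 4 (still ≤ 27) to hit 273.

5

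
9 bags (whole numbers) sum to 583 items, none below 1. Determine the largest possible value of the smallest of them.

64

The average is 583/9 < 65, so some value is ≤ 64.
Achievable: 2 of them at 64 and 7 at 65 total 583.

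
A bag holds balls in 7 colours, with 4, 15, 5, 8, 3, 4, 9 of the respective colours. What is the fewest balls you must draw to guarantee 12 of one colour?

45

In the worst case you take as many as possible of each colour without reaching 12: 4 + 11 + 5 + 8 + 3 + 4 + 9 = 44.
The next one must give 12 of some colour, so 44 + 1 = 45.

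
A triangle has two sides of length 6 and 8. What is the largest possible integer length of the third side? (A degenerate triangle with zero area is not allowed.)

13

The third side must be less than 6 + 8 = 14.
The largest integer below 14 is 13.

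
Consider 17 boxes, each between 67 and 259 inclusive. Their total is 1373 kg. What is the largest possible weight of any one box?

259

Maximizing one value means minimizing the remaining 16.
The other 16 contribute at least 16 × 67 = 1072, leaving at most 1373 − 1072 = 301.
But each box is capped at 259, so the maximum is 259.
Achievable: one at 259 and the other 16 totalling 1114, which fits since 16 × 67 ≤ 1114 ≤ 16 × 259.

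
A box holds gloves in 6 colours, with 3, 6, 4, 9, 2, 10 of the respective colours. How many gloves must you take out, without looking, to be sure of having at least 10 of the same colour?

34

In the worst case you take as many as possible of each colour without reaching 10: 3 + 6 + 4 + 9 + 2 + 9 = 33.
The next one must give 10 of some colour, so 33 + 1 = 34.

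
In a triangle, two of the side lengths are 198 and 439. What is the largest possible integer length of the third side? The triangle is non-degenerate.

636

The third side must be less than 198 + 439 = 637.
The largest integer below 637 is 636.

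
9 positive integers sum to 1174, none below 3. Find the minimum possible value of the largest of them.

131

The average is 1174/9 > 130, so not all 9 can be 130 or less; the largest is ≥ 131.
Taking 5 copies of 130 and 4 copies of 131 gives exactly 1174, so 131 is attained.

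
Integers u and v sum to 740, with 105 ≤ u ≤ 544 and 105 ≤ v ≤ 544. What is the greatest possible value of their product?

136900

uv = u(740 − u) is maximized when u is as near 740/2 as the bounds allow.
Taking u = 370 and v = 370 (both in [105, 544]) gives uv = 136900.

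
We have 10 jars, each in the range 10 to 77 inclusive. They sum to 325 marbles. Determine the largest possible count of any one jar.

77

To make one jar as large as possible, make the other 9 as small as possible.
The other 9 contribute at least 9 × 10 = 90, leaving at most 325 − 90 = 235.
But each jar is capped at 77, so the maximum is 77.
Achievable: one at 77 and the other 9 totalling 248, which fits since 9 × 10 ≤ 248 ≤ 9 × 77.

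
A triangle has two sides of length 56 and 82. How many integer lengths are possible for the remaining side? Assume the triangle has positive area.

111

The triangle inequality gives |56 − 82| < c < 56 + 82, i.e. 26 < c < 138.
So c can be any integer from 27 to 137: 111 values.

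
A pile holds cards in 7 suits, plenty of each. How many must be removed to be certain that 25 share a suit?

169

In the worst case you draw 24 of each of the 7 suits: 7 × 24 = 168.
One more forces 25 of some suit, so 168 + 1 = 169.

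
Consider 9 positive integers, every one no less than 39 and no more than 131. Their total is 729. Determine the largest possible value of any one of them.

Maximizing one value means minimizing the remaining 8.
The other 8 contribute at least 8 × 39 = 312, leaving at most 729 − 312 = 417.
But each integer is capped at 131, so the maximum is 131.
Achievable: one at 131 and the other 8 totalling 598, which fits since 8 × 39 ≤ 598 ≤ 8 × 131.

131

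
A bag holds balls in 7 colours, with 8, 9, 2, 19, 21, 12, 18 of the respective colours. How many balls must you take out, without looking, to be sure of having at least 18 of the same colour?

In the worst case you take as many as possible of each colour without reaching 18: 8 + 9 + 2 + 17 + 17 + 12 + 17 = 82.
The next one must give 18 of some colour, so 82 + 1 = 83.

83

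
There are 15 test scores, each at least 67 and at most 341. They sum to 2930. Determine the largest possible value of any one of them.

341

Maximizing one value means minimizing the remaining 14.
The other 14 contribute at least 14 × 67 = 938, leaving at most 2930 − 938 = 1992.
But each score is capped at 341, so the maximum is 341.
Achievable: one at 341 and the other 14 totalling 2589, which fits since 14 × 67 ≤ 2589 ≤ 14 × 341.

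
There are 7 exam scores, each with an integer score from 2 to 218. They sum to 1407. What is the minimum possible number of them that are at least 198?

Each value short of 198 is at most 197, costing at least 218 − 197 = 21 against the maximum total of 1526.
We can afford to lose at most 1526 − 1407 = 119, so at most ⌊119/21⌋ = 5 fall short, and at least 2 are ≥ 198.
Exactly 2 works: 2 values at 218 and 5 at 197 total 1421; lower one of the high values by 14 (still ≥ 198) to hit 1407.

2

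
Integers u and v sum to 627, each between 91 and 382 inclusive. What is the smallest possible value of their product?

93590

Since u + v is fixed, pushing one of them to its bound minimizes the product.
At the endpoint u = 245, v = 627 − 245 = 382, so uv = 245 × 382 = 93590.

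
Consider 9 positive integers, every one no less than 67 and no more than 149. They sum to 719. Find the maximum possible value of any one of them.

Maximizing one value means minimizing the remaining 8.
The other 8 contribute at least 8 × 67 = 536, leaving at most 719 − 536 = 183.
But each integer is capped at 149, so the maximum is 149.
Achievable: one at 149 and the other 8 totalling 570, which fits since 8 × 67 ≤ 570 ≤ 8 × 149.

149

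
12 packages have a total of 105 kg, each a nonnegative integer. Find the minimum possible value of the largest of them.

9

The 12 values sum to 105, so their maximum is at least ⌈105/12⌉ = 9.
Achievable: 9 of them at 9 and 3 at 8 total 105.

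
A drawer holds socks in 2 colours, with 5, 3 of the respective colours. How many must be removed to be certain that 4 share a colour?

7

In the worst case you take as many as possible of each colour without reaching 4: 3 + 3 = 6.
The next one must give 4 of some colour, so 6 + 1 = 7.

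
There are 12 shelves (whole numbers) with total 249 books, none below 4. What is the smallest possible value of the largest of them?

If every one of the 12 were at most 20, the total would be at most 12 × 20 = 240 < 249.
Equality holds with 9 values of 21 and 3 values of 20.

21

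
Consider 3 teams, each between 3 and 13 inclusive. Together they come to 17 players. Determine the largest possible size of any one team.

11

Maximizing one value means minimizing the remaining 2.
The other 2 contribute at least 2 × 3 = 6, leaving at most 17 − 6 = 11.
Since 11 ≤ 13, this is achievable: one at 11 and 2 at 3.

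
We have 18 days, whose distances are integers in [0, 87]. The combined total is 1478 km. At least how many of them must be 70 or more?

Suppose at most 18 − j of them reach 70; then j values are ≤ 69 and the rest ≤ 87.
The total is then ≤ 69·j + 87·(18 − j) = 1566 − 18j. For this to be ≥ 1478 we need j ≤ 4, so at least 18 − 4 = 14 must reach 70.
Exactly 14 works: 14 values at 87 and 4 at 69 total 1494; lower one of the high values by 16 (still ≥ 70) to hit 1478.

14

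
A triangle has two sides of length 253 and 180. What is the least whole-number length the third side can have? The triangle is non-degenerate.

74

The third side must exceed |253 − 180| = 73.
The smallest integer above 73 is 74.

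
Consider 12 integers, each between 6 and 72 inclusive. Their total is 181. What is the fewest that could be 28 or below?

8

Let j be the number exceeding 28. Then the total is ≥ 29·j + 6·(12 − j) = 72 + 23j.
So 23j ≤ 109 and j ≤ 4; hence at least 12 − 4 = 8 are ≤ 28.
Exactly 8 works: 8 values at 6 and 4 at 29 total 164; raise one of the low values by 17 (still ≤ 28) to hit 181.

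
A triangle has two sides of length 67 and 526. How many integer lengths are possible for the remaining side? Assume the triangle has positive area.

133

The triangle inequality gives |67 − 526| < c < 67 + 526, i.e. 459 < c < 593.
So c can be any integer from 460 to 592: 133 values.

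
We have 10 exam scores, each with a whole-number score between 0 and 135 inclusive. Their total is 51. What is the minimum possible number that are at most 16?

7

Let j be the number exceeding 16. Then the total is ≥ 17·j + 0·(10 − j) = 0 + 17j.
So 17j ≤ 51 and j ≤ 3; hence at least 10 − 3 = 7 are ≤ 16.
Exactly 7 works: 7 values at 0 and 3 at 17 total 51.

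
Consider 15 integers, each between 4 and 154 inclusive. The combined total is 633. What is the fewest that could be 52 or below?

Let j be the number exceeding 52. Then the total is ≥ 53·j + 4·(15 − j) = 60 + 49j.
So 49j ≤ 573 and j ≤ 11; hence at least 15 − 11 = 4 are ≤ 52.
Exactly 4 works: 4 values at 4 and 11 at 53 total 599; raise one of the low values by 34 (still ≤ 52) to hit 633.

4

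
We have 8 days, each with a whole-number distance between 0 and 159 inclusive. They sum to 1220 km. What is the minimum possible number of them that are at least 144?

5

Each value short of 144 is at most 143, costing at least 159 − 143 = 16 against the maximum total of 1272.
We can afford to lose at most 1272 − 1220 = 52, so at most ⌊52/16⌋ = 3 fall short, and at least 5 are ≥ 144.
Exactly 5 works: 5 values at 159 and 3 at 143 total 1224; lower one of the high values by 4 (still ≥ 144) to hit 1220.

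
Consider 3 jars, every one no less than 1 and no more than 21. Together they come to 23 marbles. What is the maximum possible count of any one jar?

21

Maximizing one value means minimizing the remaining 2.
The other 2 contribute at least 2 × 1 = 2, leaving at most 23 − 2 = 21.
Since 21 ≤ 21, this is achievable: one at 21 and 2 at 1.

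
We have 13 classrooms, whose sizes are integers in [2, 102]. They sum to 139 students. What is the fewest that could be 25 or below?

9

If only k of them are at most 25, the other 13 − k are at least 26, so the total is at least (13 − k)·26 + k·2.
This is ≤ 139, so (13 − k)·26 + 2k ≤ 139, which gives k ≥ 9.
Exactly 9 works: 9 values at 2 and 4 at 26 total 122; raise one of the low values by 17 (still ≤ 25) to hit 139.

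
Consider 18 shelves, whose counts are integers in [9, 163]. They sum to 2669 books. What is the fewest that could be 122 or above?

Suppose at most 18 − j of them reach 122; then j values are ≤ 121 and the rest ≤ 163.
The total is then ≤ 121·j + 163·(18 − j) = 2934 − 42j. For this to be ≥ 2669 we need j ≤ 6, so at least 18 − 6 = 12 must reach 122.
Exactly 12 works: 12 values at 163 and 6 at 121 total 2682; lower one of the high values by 13 (still ≥ 122) to hit 2669.

12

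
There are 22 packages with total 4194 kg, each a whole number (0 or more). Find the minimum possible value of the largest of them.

191

Some value must be at least ⌈4194/22⌉ = 191, since 22 × 190 = 4180 < 4194.
Achievable: 14 of them at 191 and 8 at 190 total 4194.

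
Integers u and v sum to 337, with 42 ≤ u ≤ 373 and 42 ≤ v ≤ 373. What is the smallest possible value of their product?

uv = u(337 − u) is concave in u, so over [42, 295] it is minimized at an endpoint.
At the endpoint u = 42, v = 337 − 42 = 295, so uv = 42 × 295 = 12390.

12390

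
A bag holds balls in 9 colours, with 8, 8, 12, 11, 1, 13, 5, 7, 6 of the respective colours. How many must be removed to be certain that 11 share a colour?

In the worst case you take as many as possible of each colour without reaching 11: 8 + 8 + 10 + 10 + 1 + 10 + 5 + 7 + 6 = 65.
The next one must give 11 of some colour, so 65 + 1 = 66.

66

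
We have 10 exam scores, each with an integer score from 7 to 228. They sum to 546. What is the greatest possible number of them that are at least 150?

With k values at 150 or above and the rest at least 7, the sum is at least 70 + 143k.
Since the sum is 546, we need 143k ≤ 476, i.e. k ≤ 3.
k = 3 is achieved by 3 values at 150 and 7 at 7, total 499; add 47 to one value (staying below 150) to reach 546.

3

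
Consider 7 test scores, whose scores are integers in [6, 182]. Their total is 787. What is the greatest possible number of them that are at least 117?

With k values at 117 or above and the rest at least 6, the sum is at least 42 + 111k.
Since the sum is 787, we need 111k ≤ 745, i.e. k ≤ 6.
k = 6 is achieved by 6 values at 117 and 1 at 6, total 708; add 79 to one value (staying below 117) to reach 787.

6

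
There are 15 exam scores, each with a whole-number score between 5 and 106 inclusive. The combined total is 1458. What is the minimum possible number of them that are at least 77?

If only k of them are at least 77, the other 15 − k are at most 76, so the total is at most k·106 + (15 − k)·76.
This must reach 1458, so k·106 + (15 − k)·76 ≥ 1458, giving k ≥ 11.
Exactly 11 works: 11 values at 106 and 4 at 76 total 1470; lower one of the high values by 12 (still ≥ 77) to hit 1458.

11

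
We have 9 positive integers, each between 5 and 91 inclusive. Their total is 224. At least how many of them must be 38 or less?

4

Each value above 38 is at least 39, contributing at least 39 − 5 = 34 above the floor 5.
The sum exceeds the floor total 45 by 179, so at most ⌊179/34⌋ = 5 exceed 38, and at least 4 are ≤ 38.
Exactly 4 works: 4 values at 5 and 5 at 39 total 215; raise one of the low values by 9 (still ≤ 38) to hit 224.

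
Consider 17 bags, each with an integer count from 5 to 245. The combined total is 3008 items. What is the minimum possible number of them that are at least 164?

3

Suppose at most 17 − j of them reach 164; then j values are ≤ 163 and the rest ≤ 245.
The total is then ≤ 163·j + 245·(17 − j) = 4165 − 82j. For this to be ≥ 3008 we need j ≤ 14, so at least 17 − 14 = 3 must reach 164.
Exactly 3 works: 3 values at 245 and 14 at 163 total 3017; lower one of the high values by 9 (still ≥ 164) to hit 3008.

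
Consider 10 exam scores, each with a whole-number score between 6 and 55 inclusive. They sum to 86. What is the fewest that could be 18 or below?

If only k of them are at most 18, the other 10 − k are at least 19, so the total is at least (10 − k)·19 + k·6.
This is ≤ 86, so (10 − k)·19 + 6k ≤ 86, which gives k ≥ 8.
Exactly 8 works: 8 values at 6 and 2 at 19 total 86.

8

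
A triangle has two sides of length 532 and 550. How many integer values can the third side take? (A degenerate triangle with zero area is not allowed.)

The triangle inequality gives |532 − 550| < c < 532 + 550, i.e. 18 < c < 1082.
So c can be any integer from 19 to 1081: 1063 values.

1063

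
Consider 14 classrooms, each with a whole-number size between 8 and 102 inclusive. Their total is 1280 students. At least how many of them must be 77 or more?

9

If only k of them are at least 77, the other 14 − k are at most 76, so the total is at most k·102 + (14 − k)·76.
This must reach 1280, so k·102 + (14 − k)·76 ≥ 1280, giving k ≥ 9.
Exactly 9 works: 9 values at 102 and 5 at 76 total 1298; lower one of the high values by 18 (still ≥ 77) to hit 1280.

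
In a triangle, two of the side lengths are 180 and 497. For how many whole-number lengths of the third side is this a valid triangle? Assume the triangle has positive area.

The triangle inequality gives |180 − 497| < c < 180 + 497, i.e. 317 < c < 677.
So c can be any integer from 318 to 676: 359 values.

359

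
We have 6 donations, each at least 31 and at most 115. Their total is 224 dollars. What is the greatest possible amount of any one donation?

69

Maximizing one value means minimizing the remaining 5.
The other 5 contribute at least 5 × 31 = 155, leaving at most 224 − 155 = 69.
Since 69 ≤ 115, this is achievable: one at 69 and 5 at 31.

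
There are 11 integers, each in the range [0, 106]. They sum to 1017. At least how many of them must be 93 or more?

1

If only k of them are at least 93, the other 11 − k are at most 92, so the total is at most k·106 + (11 − k)·92.
This must reach 1017, so k·106 + (11 − k)·92 ≥ 1017, giving k ≥ 1.
Exactly 1 works: 1 value at 106 and 10 at 92 total 1026; lower one of the high values by 9 (still ≥ 93) to hit 1017.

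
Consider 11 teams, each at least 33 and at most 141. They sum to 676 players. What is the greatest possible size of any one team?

141

To make one team as large as possible, make the other 10 as small as possible.
The other 10 contribute at least 10 × 33 = 330, leaving at most 676 − 330 = 346.
But each team is capped at 141, so the maximum is 141.
Achievable: one at 141 and the other 10 totalling 535, which fits since 10 × 33 ≤ 535 ≤ 10 × 141.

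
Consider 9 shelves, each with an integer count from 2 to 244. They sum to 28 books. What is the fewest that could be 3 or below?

4

If only k of them are at most 3, the other 9 − k are at least 4, so the total is at least (9 − k)·4 + k·2.
This is ≤ 28, so (9 − k)·4 + 2k ≤ 28, which gives k ≥ 4.
Exactly 4 works: 4 values at 2 and 5 at 4 total 28.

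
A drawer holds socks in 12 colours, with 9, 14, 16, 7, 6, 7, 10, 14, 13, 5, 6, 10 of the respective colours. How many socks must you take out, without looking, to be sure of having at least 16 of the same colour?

In the worst case you take as many as possible of each colour without reaching 16: 9 + 14 + 15 + 7 + 6 + 7 + 10 + 14 + 13 + 5 + 6 + 10 = 116.
The next one must give 16 of some colour, so 116 + 1 = 117.

117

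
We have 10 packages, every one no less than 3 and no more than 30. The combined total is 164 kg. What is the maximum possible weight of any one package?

Maximizing one value means minimizing the remaining 9.
The other 9 contribute at least 9 × 3 = 27, leaving at most 164 − 27 = 137.
But each package is capped at 30, so the maximum is 30.
Achievable: one at 30 and the other 9 totalling 134, which fits since 9 × 3 ≤ 134 ≤ 9 × 30.

30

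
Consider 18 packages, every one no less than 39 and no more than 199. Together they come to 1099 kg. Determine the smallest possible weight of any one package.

39

To make one package as small as possible, make the other 17 as large as possible.
The other 17 can take up 17 × 199 = 3383 ≥ 1099 − 39, so one package can sit at its floor of 39.
Achievable: one at 39 and the other 17 totalling 1060, which fits since 17 × 39 ≤ 1060 ≤ 17 × 199.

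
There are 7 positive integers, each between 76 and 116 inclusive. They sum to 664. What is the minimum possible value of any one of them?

To make one integer as small as possible, make the other 6 as large as possible.
The other 6 can take up 6 × 116 = 696 ≥ 664 − 76, so one integer can sit at its floor of 76.
Achievable: one at 76 and the other 6 totalling 588, which fits since 6 × 76 ≤ 588 ≤ 6 × 116.

76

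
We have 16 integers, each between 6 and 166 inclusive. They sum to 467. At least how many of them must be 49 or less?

Let j be the number exceeding 49. Then the total is ≥ 50·j + 6·(16 − j) = 96 + 44j.
So 44j ≤ 371 and j ≤ 8; hence at least 16 − 8 = 8 are ≤ 49.
Exactly 8 works: 8 values at 6 and 8 at 50 total 448; raise one of the low values by 19 (still ≤ 49) to hit 467.

8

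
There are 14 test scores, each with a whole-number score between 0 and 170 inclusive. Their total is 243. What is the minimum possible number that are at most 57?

10

Let j be the number exceeding 57. Then the total is ≥ 58·j + 0·(14 − j) = 0 + 58j.
So 58j ≤ 243 and j ≤ 4; hence at least 14 − 4 = 10 are ≤ 57.
Exactly 10 works: 10 values at 0 and 4 at 58 total 232; raise one of the low values by 11 (still ≤ 57) to hit 243.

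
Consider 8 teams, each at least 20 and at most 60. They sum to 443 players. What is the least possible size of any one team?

23

To make one team as small as possible, make the other 7 as large as possible.
The other 7 contribute at most 7 × 60 = 420, leaving at least 443 − 420 = 23.
Since 23 ≥ 20, this is achievable: one at 23 and 7 at 60.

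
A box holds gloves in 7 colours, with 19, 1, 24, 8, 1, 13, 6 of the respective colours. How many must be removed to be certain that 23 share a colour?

In the worst case you take as many as possible of each colour without reaching 23: 19 + 1 + 22 + 8 + 1 + 13 + 6 = 70.
The next one must give 23 of some colour, so 70 + 1 = 71.

71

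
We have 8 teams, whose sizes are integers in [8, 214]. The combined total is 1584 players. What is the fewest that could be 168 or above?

Each value short of 168 is at most 167, costing at least 214 − 167 = 47 against the maximum total of 1712.
We can afford to lose at most 1712 − 1584 = 128, so at most ⌊128/47⌋ = 2 fall short, and at least 6 are ≥ 168.
Exactly 6 works: 6 values at 214 and 2 at 167 total 1618; lower one of the high values by 34 (still ≥ 168) to hit 1584.

6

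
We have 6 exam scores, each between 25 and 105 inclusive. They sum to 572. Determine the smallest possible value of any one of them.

To make one score as small as possible, make the other 5 as large as possible.
The other 5 contribute at most 5 × 105 = 525, leaving at least 572 − 525 = 47.
Since 47 ≥ 25, this is achievable: one at 47 and 5 at 105.

47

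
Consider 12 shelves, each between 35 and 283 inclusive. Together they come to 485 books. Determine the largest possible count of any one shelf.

100

Maximizing one value means minimizing the remaining 11.
The other 11 contribute at least 11 × 35 = 385, leaving at most 485 − 385 = 100.
Since 100 ≤ 283, this is achievable: one at 100 and 11 at 35.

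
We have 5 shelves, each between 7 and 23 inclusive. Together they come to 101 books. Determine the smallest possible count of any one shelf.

Minimizing one value means maximizing the remaining 4.
The other 4 contribute at most 4 × 23 = 92, leaving at least 101 − 92 = 9.
Since 9 ≥ 7, this is achievable: one at 9 and 4 at 23.

9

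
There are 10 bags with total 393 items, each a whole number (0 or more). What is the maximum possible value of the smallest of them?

39

The 10 values sum to 393, so their minimum is at most ⌊393/10⌋ = 39.
Achievable: 7 of them at 39 and 3 at 40 total 393.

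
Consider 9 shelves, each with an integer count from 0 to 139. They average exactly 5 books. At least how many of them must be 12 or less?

6

The total is 9 × 5 = 45.
If only k of them are at most 12, the other 9 − k are at least 13, so the total is at least (9 − k)·13 + k·0.
This is ≤ 45, so (9 − k)·13 + 0k ≤ 45, which gives k ≥ 6.
Exactly 6 works: 6 values at 0 and 3 at 13 total 39; raise one of the low values by 6 (still ≤ 12) to hit 45.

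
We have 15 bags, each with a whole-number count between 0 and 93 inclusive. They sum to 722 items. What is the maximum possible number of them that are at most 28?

10

Suppose k of them are at most 28. Those contribute at most 28 each and the rest at most 93 each.
So the total is at most 28k + 93(15 − k) = 1395 − 65k. This must still be ≥ 722, so k ≤ 10.
k = 10 is achieved by 10 values at 28 and 5 at 93, total 745; lower one of the 93's by 23 (still > 28) to reach 722.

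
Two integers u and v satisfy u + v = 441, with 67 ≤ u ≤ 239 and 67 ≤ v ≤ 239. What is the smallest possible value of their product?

Since u + v is fixed, pushing one of them to its bound minimizes the product.
The extreme feasible split is u = 202, v = 239, giving uv = 48278.

48278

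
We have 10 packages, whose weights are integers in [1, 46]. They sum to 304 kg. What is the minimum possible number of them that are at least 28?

2

If only k of them are at least 28, the other 10 − k are at most 27, so the total is at most k·46 + (10 − k)·27.
This must reach 304, so k·46 + (10 − k)·27 ≥ 304, giving k ≥ 2.
Exactly 2 works: 2 values at 46 and 8 at 27 total 308; lower one of the high values by 4 (still ≥ 28) to hit 304.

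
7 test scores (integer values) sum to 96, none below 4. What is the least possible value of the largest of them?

Some value must be at least ⌈96/7⌉ = 14, since 7 × 13 = 91 < 96.
Achievable: 5 of them at 14 and 2 at 13 total 96.

14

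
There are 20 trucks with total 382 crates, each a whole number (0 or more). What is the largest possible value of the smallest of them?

The average is 382/20 < 20, so some value is ≤ 19.
Taking 18 copies of 19 and 2 copies of 20 gives exactly 382, so 19 is attained.

19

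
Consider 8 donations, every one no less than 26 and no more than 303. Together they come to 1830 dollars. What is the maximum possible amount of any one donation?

Maximizing one value means minimizing the remaining 7.
The other 7 contribute at least 7 × 26 = 182, leaving at most 1830 − 182 = 1648.
But each donation is capped at 303, so the maximum is 303.
Achievable: one at 303 and the other 7 totalling 1527, which fits since 7 × 26 ≤ 1527 ≤ 7 × 303.

303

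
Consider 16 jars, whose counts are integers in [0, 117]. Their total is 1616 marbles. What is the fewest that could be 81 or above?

10

Each value short of 81 is at most 80, costing at least 117 − 80 = 37 against the maximum total of 1872.
We can afford to lose at most 1872 − 1616 = 256, so at most ⌊256/37⌋ = 6 fall short, and at least 10 are ≥ 81.
Exactly 10 works: 10 values at 117 and 6 at 80 total 1650; lower one of the high values by 34 (still ≥ 81) to hit 1616.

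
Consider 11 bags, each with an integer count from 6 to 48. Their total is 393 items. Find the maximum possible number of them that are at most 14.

3

Each value at 14 or below falls at least 48 − 14 = 34 short of the ceiling 48.
The ceiling total is 11 × 48 = 528, and we need 393, so at most ⌊(528 − 393)/34⌋ = 3 can be that low.
k = 3 is achieved by 3 values at 14 and 8 at 48, total 426; lower one of the 48's by 33 (still > 14) to reach 393.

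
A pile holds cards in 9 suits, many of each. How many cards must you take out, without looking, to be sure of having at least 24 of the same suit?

In the worst case you draw 23 of each of the 9 suits: 9 × 23 = 207.
One more forces 24 of some suit, so 207 + 1 = 208.

208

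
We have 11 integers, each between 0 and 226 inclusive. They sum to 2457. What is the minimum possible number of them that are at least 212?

10

Suppose at most 11 − j of them reach 212; then j values are ≤ 211 and the rest ≤ 226.
The total is then ≤ 211·j + 226·(11 − j) = 2486 − 15j. For this to be ≥ 2457 we need j ≤ 1, so at least 11 − 1 = 10 must reach 212.
Exactly 10 works: 10 values at 226 and 1 at 211 total 2471; lower one of the high values by 14 (still ≥ 212) to hit 2457.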